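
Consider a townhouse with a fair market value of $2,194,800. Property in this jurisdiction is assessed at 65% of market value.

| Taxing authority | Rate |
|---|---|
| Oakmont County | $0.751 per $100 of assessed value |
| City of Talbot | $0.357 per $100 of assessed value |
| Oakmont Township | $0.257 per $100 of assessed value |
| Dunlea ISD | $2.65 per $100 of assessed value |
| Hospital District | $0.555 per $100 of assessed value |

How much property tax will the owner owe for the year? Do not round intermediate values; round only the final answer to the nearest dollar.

Assessed value = $2,194,800 × 0.65 = $1,426,620
Oakmont County: $1,426,620 × 0.00751 = $10,713.9162
City of Talbot: $1,426,620 × 0.00357 = $5,093.0334
Oakmont Township: $1,426,620 × 0.00257 = $3,666.4134
Dunlea ISD: $1,426,620 × 0.0265 = $37,805.43
Hospital District: $1,426,620 × 0.00555 = $7,917.741
Total = $10,713.9162 + $5,093.0334 + $3,666.4134 + $37,805.43 + $7,917.741 = $65,196.534

$65,197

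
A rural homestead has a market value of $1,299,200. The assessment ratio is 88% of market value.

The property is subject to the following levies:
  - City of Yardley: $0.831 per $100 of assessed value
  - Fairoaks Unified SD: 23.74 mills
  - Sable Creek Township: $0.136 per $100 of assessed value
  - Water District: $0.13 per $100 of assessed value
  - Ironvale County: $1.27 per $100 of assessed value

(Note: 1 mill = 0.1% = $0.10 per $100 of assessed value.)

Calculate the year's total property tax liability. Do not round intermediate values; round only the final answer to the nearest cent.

$54,203.66

Assessed value = $1,299,200 × 0.88 = $1,143,296
City of Yardley: $1,143,296 × 0.00831 = $9,500.78976
Fairoaks Unified SD: $1,143,296 × 0.02374 = $27,141.84704
Sable Creek Township: $1,143,296 × 0.00136 = $1,554.88256
Water District: $1,143,296 × 0.0013 = $1,486.2848
Ironvale County: $1,143,296 × 0.0127 = $14,519.8592
Total = $54,203.66336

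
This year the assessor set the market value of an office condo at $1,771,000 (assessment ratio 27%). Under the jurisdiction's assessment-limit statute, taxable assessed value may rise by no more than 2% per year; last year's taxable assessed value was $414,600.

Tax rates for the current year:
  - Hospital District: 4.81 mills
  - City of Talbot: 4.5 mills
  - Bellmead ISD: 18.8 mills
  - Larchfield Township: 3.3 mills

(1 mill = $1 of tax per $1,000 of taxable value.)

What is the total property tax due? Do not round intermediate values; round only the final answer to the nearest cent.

$13,283.04

Uncapped assessed value = $1,771,000 × 0.27 = $478,170
Cap limit = $414,600 × 1.02 = $422,892
Taxable assessed value = min($478,170, $422,892) = $422,892 (cap binds)
Hospital District: $422,892 × 0.00481 = $2,034.11052
City of Talbot: $422,892 × 0.0045 = $1,903.014
Bellmead ISD: $422,892 × 0.0188 = $7,950.3696
Larchfield Township: $422,892 × 0.0033 = $1,395.5436
Total = $13,283.03772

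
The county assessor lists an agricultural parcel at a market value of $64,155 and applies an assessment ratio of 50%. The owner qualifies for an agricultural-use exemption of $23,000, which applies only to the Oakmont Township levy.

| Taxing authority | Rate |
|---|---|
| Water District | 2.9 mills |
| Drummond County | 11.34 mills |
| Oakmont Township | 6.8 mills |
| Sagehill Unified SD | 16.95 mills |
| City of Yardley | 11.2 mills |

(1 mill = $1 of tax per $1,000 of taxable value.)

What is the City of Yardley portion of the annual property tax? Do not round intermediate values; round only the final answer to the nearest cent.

$359.27

Assessed value = $64,155 × 0.5 = $32,077.5
City of Yardley taxable value = $32,077.5 (exemption does not apply)
City of Yardley levy = $32,077.5 × 0.0112 = $359.268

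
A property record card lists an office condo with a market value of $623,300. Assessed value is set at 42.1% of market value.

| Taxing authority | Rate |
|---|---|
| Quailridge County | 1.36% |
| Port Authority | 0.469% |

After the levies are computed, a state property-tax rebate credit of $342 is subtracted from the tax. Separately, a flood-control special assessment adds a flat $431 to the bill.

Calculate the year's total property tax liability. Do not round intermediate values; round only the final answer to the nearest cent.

Assessed value = $623,300 × 0.421 = $262,409.3
Quailridge County: $262,409.3 × 0.0136 = $3,568.76648
Port Authority: $262,409.3 × 0.00469 = $1,230.699617
Levies subtotal = $4,799.466097
After credit = $4,799.466097 − $342 = $4,457.466097
Total = $4,457.466097 + $431 = $4,888.466097

$4,888.47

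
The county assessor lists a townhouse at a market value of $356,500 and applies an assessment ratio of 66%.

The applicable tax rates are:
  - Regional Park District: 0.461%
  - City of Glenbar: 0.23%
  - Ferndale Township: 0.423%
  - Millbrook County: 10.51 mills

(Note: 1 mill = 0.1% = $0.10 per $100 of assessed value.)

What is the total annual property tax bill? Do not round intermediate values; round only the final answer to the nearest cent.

Assessed value = $356,500 × 0.66 = $235,290
Regional Park District: $235,290 × 0.00461 = $1,084.6869
City of Glenbar: $235,290 × 0.0023 = $541.167
Ferndale Township: $235,290 × 0.00423 = $995.2767
Millbrook County: $235,290 × 0.01051 = $2,472.8979
Total = $5,094.0285

$5,094.03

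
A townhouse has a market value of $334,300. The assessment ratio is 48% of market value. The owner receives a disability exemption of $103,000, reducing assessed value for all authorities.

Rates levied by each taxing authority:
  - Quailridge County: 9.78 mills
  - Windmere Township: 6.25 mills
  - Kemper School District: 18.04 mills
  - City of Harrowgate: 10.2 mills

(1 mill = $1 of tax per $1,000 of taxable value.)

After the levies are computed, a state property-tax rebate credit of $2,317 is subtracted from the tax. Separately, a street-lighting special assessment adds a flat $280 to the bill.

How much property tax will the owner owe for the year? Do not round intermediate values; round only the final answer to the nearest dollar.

Assessed value = $334,300 × 0.48 = $160,464
Taxable value = $160,464 − $103,000 = $57,464
Quailridge County: $57,464 × 0.00978 = $561.99792
Windmere Township: $57,464 × 0.00625 = $359.15
Kemper School District: $57,464 × 0.01804 = $1,036.65056
City of Harrowgate: $57,464 × 0.0102 = $586.1328
Levies subtotal = $2,543.93128
After credit = $2,543.93128 − $2,317 = $226.93128
Total = $226.93128 + $280 = $506.93128

$507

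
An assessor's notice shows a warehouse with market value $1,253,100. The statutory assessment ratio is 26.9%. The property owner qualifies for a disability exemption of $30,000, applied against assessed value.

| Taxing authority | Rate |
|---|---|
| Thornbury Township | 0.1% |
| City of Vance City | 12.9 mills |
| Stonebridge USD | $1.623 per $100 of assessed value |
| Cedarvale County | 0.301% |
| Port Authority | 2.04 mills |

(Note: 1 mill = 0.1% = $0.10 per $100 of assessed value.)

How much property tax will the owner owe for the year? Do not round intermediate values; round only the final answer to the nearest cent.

Assessed value = $1,253,100 × 0.269 = $337,083.9
Taxable value = $337,083.9 − $30,000 = $307,083.9
Thornbury Township: $307,083.9 × 0.001 = $307.0839
City of Vance City: $307,083.9 × 0.0129 = $3,961.38231
Stonebridge USD: $307,083.9 × 0.01623 = $4,983.971697
Cedarvale County: $307,083.9 × 0.00301 = $924.322539
Port Authority: $307,083.9 × 0.00204 = $626.451156
Total = $10,803.211602

$10,803.21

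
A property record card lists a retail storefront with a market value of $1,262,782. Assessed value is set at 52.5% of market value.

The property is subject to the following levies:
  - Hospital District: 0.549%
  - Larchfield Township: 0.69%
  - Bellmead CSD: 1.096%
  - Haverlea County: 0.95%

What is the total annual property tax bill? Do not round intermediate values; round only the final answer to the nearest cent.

Assessed value = $1,262,782 × 0.525 = $662,960.55
Hospital District: $662,960.55 × 0.00549 = $3,639.6534195
Larchfield Township: $662,960.55 × 0.0069 = $4,574.427795
Bellmead CSD: $662,960.55 × 0.01096 = $7,266.047628
Haverlea County: $662,960.55 × 0.0095 = $6,298.125225
Total = $3,639.6534195 + $4,574.427795 + $7,266.047628 + $6,298.125225 = $21,778.2540675

$21,778.25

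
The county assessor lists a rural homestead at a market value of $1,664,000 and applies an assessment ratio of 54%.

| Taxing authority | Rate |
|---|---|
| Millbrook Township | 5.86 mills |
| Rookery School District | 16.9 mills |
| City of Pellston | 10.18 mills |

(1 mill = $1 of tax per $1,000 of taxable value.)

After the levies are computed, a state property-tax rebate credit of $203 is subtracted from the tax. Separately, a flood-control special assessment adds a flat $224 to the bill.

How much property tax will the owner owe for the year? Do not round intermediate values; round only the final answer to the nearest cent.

$29,619.57

Assessed value = $1,664,000 × 0.54 = $898,560
Millbrook Township: $898,560 × 0.00586 = $5,265.5616
Rookery School District: $898,560 × 0.0169 = $15,185.664
City of Pellston: $898,560 × 0.01018 = $9,147.3408
Levies subtotal = $29,598.5664
After credit = $29,598.5664 − $203 = $29,395.5664
Total = $29,395.5664 + $224 = $29,619.5664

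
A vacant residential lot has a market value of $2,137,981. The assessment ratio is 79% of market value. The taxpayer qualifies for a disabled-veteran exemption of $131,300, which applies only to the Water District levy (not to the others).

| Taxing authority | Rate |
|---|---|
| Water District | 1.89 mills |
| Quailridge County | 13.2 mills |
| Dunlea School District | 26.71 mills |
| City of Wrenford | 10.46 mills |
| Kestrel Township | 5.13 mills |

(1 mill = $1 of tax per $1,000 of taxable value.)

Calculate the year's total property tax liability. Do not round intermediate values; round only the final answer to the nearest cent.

Assessed value = $2,137,981 × 0.79 = $1,689,004.99
Water District: ($1,689,004.99 − $131,300) × 0.00189 = $1,557,704.99 × 0.00189 = $2,944.0624311
Quailridge County: $1,689,004.99 × 0.0132 = $22,294.865868
Dunlea School District: $1,689,004.99 × 0.02671 = $45,113.3232829
City of Wrenford: $1,689,004.99 × 0.01046 = $17,666.9921954
Kestrel Township: $1,689,004.99 × 0.00513 = $8,664.5955987
Total = $96,683.8393761

$96,683.84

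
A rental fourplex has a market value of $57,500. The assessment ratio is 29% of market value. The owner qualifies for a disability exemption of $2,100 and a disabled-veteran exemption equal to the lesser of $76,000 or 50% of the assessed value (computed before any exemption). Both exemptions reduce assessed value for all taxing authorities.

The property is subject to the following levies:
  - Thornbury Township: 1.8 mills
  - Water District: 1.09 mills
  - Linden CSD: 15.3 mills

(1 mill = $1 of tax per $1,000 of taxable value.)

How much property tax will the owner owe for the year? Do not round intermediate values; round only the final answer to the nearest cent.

$113.46

Assessed value = $57,500 × 0.29 = $16,675
Disabled-veteran exemption = min($76,000, 50% × $16,675) = min($76,000, $8,337.5) = $8,337.5 (percentage binds)
Taxable value = $16,675 − $2,100 − $8,337.5 = $6,237.5
Thornbury Township: $6,237.5 × 0.0018 = $11.2275
Water District: $6,237.5 × 0.00109 = $6.798875
Linden CSD: $6,237.5 × 0.0153 = $95.43375
Total = $113.460125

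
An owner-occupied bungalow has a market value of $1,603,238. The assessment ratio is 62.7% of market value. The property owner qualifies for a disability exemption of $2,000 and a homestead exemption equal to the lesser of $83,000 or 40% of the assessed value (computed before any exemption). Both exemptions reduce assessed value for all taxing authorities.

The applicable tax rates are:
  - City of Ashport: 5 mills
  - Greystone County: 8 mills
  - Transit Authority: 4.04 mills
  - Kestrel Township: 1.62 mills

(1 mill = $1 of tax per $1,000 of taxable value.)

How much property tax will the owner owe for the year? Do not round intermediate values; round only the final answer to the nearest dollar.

Assessed value = $1,603,238 × 0.627 = $1,005,230.226
Homestead exemption = min($83,000, 40% × $1,005,230.226) = min($83,000, $402,092.0904) = $83,000 (dollar cap binds)
Taxable value = $1,005,230.226 − $2,000 − $83,000 = $920,230.226
City of Ashport: $920,230.226 × 0.005 = $4,601.15113
Greystone County: $920,230.226 × 0.008 = $7,361.841808
Transit Authority: $920,230.226 × 0.00404 = $3,717.73011304
Kestrel Township: $920,230.226 × 0.00162 = $1,490.77296612
Total = $17,171.49601716

$17,171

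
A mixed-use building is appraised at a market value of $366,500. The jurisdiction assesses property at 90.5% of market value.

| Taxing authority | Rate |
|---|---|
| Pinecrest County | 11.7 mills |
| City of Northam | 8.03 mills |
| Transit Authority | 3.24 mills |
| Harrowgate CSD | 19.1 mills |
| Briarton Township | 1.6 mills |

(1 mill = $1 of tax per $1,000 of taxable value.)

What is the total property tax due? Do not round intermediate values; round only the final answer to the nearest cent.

Assessed value = $366,500 × 0.905 = $331,682.5
Pinecrest County: $331,682.5 × 0.0117 = $3,880.68525
City of Northam: $331,682.5 × 0.00803 = $2,663.410475
Transit Authority: $331,682.5 × 0.00324 = $1,074.6513
Harrowgate CSD: $331,682.5 × 0.0191 = $6,335.13575
Briarton Township: $331,682.5 × 0.0016 = $530.692
Total = $3,880.68525 + $2,663.410475 + $1,074.6513 + $6,335.13575 + $530.692 = $14,484.574775

$14,484.57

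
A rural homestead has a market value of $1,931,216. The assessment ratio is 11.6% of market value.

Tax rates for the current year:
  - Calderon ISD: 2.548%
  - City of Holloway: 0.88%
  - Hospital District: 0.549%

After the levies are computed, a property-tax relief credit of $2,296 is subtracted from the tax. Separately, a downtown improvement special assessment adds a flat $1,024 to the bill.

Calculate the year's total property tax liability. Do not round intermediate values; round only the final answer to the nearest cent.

Assessed value = $1,931,216 × 0.116 = $224,021.056
Calderon ISD: $224,021.056 × 0.02548 = $5,708.05650688
City of Holloway: $224,021.056 × 0.0088 = $1,971.3852928
Hospital District: $224,021.056 × 0.00549 = $1,229.87559744
Levies subtotal = $8,909.31739712
After credit = $8,909.31739712 − $2,296 = $6,613.31739712
Total = $6,613.31739712 + $1,024 = $7,637.31739712

$7,637.32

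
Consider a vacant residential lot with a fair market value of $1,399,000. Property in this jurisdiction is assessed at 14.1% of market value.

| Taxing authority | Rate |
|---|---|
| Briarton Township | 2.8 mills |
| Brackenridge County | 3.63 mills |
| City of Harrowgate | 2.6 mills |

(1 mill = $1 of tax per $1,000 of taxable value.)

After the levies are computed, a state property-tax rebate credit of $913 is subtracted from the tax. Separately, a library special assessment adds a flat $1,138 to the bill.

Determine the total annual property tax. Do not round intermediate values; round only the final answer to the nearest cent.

Assessed value = $1,399,000 × 0.141 = $197,259
Briarton Township: $197,259 × 0.0028 = $552.3252
Brackenridge County: $197,259 × 0.00363 = $716.05017
City of Harrowgate: $197,259 × 0.0026 = $512.8734
Levies subtotal = $1,781.24877
After credit = $1,781.24877 − $913 = $868.24877
Total = $868.24877 + $1,138 = $2,006.24877

$2,006.25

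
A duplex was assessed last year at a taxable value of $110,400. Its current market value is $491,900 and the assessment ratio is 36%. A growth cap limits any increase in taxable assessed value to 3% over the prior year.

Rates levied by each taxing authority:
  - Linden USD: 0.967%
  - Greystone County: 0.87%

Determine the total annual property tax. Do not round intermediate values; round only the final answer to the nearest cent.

$2,088.89

Uncapped assessed value = $491,900 × 0.36 = $177,084
Cap limit = $110,400 × 1.03 = $113,712
Taxable assessed value = min($177,084, $113,712) = $113,712 (cap binds)
Linden USD: $113,712 × 0.00967 = $1,099.59504
Greystone County: $113,712 × 0.0087 = $989.2944
Total = $2,088.88944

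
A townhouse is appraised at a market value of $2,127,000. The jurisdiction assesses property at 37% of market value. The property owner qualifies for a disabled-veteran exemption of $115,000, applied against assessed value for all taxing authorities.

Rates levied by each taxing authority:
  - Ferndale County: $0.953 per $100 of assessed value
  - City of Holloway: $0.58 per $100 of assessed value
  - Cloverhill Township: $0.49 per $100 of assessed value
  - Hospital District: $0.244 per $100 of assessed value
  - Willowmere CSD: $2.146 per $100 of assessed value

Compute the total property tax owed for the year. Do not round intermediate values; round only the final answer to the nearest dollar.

Assessed value = $2,127,000 × 0.37 = $786,990
Taxable value = $786,990 − $115,000 = $671,990
Ferndale County: $671,990 × 0.00953 = $6,404.0647
City of Holloway: $671,990 × 0.0058 = $3,897.542
Cloverhill Township: $671,990 × 0.0049 = $3,292.751
Hospital District: $671,990 × 0.00244 = $1,639.6556
Willowmere CSD: $671,990 × 0.02146 = $14,420.9054
Total = $6,404.0647 + $3,897.542 + $3,292.751 + $1,639.6556 + $14,420.9054 = $29,654.9187

$29,655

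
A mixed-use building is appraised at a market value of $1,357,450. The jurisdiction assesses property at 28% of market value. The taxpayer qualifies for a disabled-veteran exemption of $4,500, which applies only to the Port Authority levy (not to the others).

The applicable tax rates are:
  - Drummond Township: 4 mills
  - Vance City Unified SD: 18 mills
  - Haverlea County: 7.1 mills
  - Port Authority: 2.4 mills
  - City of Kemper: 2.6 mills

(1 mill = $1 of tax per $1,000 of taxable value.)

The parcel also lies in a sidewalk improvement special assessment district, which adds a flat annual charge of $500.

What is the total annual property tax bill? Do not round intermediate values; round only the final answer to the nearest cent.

$13,450.13

Assessed value = $1,357,450 × 0.28 = $380,086
Drummond Township: $380,086 × 0.004 = $1,520.344
Vance City Unified SD: $380,086 × 0.018 = $6,841.548
Haverlea County: $380,086 × 0.0071 = $2,698.6106
Port Authority: ($380,086 − $4,500) × 0.0024 = $375,586 × 0.0024 = $901.4064
City of Kemper: $380,086 × 0.0026 = $988.2236
Levies subtotal = $12,950.1326
Total = $12,950.1326 + $500 = $13,450.1326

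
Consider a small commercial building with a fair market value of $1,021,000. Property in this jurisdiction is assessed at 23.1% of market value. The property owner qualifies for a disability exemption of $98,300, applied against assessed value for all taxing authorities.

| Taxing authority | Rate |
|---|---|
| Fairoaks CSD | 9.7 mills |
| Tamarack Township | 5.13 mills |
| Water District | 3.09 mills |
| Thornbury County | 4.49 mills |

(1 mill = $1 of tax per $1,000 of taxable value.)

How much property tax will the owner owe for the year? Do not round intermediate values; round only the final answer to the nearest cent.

$3,082.52

Assessed value = $1,021,000 × 0.231 = $235,851
Taxable value = $235,851 − $98,300 = $137,551
Fairoaks CSD: $137,551 × 0.0097 = $1,334.2447
Tamarack Township: $137,551 × 0.00513 = $705.63663
Water District: $137,551 × 0.00309 = $425.03259
Thornbury County: $137,551 × 0.00449 = $617.60399
Total = $1,334.2447 + $705.63663 + $425.03259 + $617.60399 = $3,082.51791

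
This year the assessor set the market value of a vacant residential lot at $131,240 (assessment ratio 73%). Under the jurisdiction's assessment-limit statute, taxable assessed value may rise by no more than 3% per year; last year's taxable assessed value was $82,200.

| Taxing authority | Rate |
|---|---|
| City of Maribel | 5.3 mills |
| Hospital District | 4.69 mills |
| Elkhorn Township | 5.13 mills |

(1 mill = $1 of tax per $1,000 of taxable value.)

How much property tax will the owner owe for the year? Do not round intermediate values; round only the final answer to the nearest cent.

Uncapped assessed value = $131,240 × 0.73 = $95,805.2
Cap limit = $82,200 × 1.03 = $84,666
Taxable assessed value = min($95,805.2, $84,666) = $84,666 (cap binds)
City of Maribel: $84,666 × 0.0053 = $448.7298
Hospital District: $84,666 × 0.00469 = $397.08354
Elkhorn Township: $84,666 × 0.00513 = $434.33658
Total = $1,280.14992

$1,280.15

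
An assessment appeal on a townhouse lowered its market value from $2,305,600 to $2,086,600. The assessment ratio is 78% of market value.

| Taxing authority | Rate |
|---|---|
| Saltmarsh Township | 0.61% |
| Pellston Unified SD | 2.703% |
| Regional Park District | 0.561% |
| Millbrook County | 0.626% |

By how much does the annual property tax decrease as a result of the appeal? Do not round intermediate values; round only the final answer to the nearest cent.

$7,686.90

Old assessed value = $2,305,600 × 0.78 = $1,798,368
New assessed value = $2,086,600 × 0.78 = $1,627,548
Combined rate = 0.0061 + 0.02703 + 0.00561 + 0.00626 = 0.045
Old tax = $1,798,368 × 0.045 = $80,926.56
New tax = $1,627,548 × 0.045 = $73,239.66
Reduction = $80,926.56 − $73,239.66 = $7,686.9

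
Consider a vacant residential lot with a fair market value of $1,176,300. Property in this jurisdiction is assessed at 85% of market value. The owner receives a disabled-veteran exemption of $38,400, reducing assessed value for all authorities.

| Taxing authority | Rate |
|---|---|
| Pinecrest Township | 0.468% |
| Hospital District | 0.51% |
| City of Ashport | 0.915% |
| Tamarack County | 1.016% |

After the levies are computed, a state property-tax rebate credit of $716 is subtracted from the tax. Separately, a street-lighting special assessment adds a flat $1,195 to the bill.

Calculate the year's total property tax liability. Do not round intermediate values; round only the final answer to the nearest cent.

Assessed value = $1,176,300 × 0.85 = $999,855
Taxable value = $999,855 − $38,400 = $961,455
Pinecrest Township: $961,455 × 0.00468 = $4,499.6094
Hospital District: $961,455 × 0.0051 = $4,903.4205
City of Ashport: $961,455 × 0.00915 = $8,797.31325
Tamarack County: $961,455 × 0.01016 = $9,768.3828
Levies subtotal = $27,968.72595
After credit = $27,968.72595 − $716 = $27,252.72595
Total = $27,252.72595 + $1,195 = $28,447.72595

$28,447.73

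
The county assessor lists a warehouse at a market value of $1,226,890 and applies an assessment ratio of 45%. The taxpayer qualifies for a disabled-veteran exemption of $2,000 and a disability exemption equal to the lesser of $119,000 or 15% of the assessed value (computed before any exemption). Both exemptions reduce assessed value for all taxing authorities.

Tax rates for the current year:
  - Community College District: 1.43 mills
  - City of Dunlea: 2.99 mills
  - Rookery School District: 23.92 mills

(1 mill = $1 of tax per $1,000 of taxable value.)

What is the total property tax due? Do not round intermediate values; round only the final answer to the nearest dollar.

$13,243

Assessed value = $1,226,890 × 0.45 = $552,100.5
Disability exemption = min($119,000, 15% × $552,100.5) = min($119,000, $82,815.075) = $82,815.075 (percentage binds)
Taxable value = $552,100.5 − $2,000 − $82,815.075 = $467,285.425
Community College District: $467,285.425 × 0.00143 = $668.21815775
City of Dunlea: $467,285.425 × 0.00299 = $1,397.18342075
Rookery School District: $467,285.425 × 0.02392 = $11,177.467366
Total = $13,242.8689445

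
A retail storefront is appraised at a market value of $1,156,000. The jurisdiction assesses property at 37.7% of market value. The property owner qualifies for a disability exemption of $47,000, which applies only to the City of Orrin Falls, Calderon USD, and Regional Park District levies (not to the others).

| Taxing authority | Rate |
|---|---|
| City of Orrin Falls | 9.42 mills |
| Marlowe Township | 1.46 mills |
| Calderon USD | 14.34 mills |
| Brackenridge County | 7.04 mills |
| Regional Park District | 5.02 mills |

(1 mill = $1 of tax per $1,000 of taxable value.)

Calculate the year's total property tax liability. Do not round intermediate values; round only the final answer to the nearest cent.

Assessed value = $1,156,000 × 0.377 = $435,812
City of Orrin Falls: ($435,812 − $47,000) × 0.00942 = $388,812 × 0.00942 = $3,662.60904
Marlowe Township: $435,812 × 0.00146 = $636.28552
Calderon USD: ($435,812 − $47,000) × 0.01434 = $388,812 × 0.01434 = $5,575.56408
Brackenridge County: $435,812 × 0.00704 = $3,068.11648
Regional Park District: ($435,812 − $47,000) × 0.00502 = $388,812 × 0.00502 = $1,951.83624
Total = $14,894.41136

$14,894.41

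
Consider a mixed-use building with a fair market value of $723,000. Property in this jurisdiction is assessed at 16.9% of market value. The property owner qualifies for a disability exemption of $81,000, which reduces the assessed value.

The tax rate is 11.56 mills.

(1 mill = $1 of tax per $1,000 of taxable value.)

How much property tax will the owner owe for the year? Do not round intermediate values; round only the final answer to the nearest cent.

$476.12

Assessed value = $723,000 × 0.169 = $122,187
Taxable value = $122,187 − $81,000 = $41,187
Tax = $41,187 × 0.01156 = $476.12172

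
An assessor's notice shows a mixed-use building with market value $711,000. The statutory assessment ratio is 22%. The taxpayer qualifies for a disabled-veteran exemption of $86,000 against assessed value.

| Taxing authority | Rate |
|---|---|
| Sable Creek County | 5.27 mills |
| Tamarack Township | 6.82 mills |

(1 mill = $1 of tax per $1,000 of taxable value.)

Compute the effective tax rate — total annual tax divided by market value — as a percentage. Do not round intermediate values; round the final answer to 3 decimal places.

0.120%

Assessed value = $711,000 × 0.22 = $156,420
Taxable value = $156,420 − $86,000 = $70,420
Sable Creek County: $70,420 × 0.00527 = $371.1134
Tamarack Township: $70,420 × 0.00682 = $480.2644
Total tax = $851.3778
Effective rate = $851.3778 ÷ $711,000 = 0.120% of market value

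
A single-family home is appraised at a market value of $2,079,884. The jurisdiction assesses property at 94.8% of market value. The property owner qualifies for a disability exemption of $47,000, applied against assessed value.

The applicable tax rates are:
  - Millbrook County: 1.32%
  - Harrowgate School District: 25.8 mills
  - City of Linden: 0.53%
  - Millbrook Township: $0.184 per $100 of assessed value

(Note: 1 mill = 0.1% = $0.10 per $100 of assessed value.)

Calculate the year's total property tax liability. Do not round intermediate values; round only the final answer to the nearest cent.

$88,807.04

Assessed value = $2,079,884 × 0.948 = $1,971,730.032
Taxable value = $1,971,730.032 − $47,000 = $1,924,730.032
Millbrook County: $1,924,730.032 × 0.0132 = $25,406.4364224
Harrowgate School District: $1,924,730.032 × 0.0258 = $49,658.0348256
City of Linden: $1,924,730.032 × 0.0053 = $10,201.0691696
Millbrook Township: $1,924,730.032 × 0.00184 = $3,541.50325888
Total = $88,807.04367648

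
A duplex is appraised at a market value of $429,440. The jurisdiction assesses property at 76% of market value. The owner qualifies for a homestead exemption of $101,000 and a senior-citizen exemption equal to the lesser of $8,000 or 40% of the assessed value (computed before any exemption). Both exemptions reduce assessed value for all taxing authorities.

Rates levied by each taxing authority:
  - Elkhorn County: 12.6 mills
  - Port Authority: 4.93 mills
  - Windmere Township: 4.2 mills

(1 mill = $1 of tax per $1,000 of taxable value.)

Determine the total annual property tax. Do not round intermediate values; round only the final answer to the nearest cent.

Assessed value = $429,440 × 0.76 = $326,374.4
Senior-citizen exemption = min($8,000, 40% × $326,374.4) = min($8,000, $130,549.76) = $8,000 (dollar cap binds)
Taxable value = $326,374.4 − $101,000 − $8,000 = $217,374.4
Elkhorn County: $217,374.4 × 0.0126 = $2,738.91744
Port Authority: $217,374.4 × 0.00493 = $1,071.655792
Windmere Township: $217,374.4 × 0.0042 = $912.97248
Total = $4,723.545712

$4,723.55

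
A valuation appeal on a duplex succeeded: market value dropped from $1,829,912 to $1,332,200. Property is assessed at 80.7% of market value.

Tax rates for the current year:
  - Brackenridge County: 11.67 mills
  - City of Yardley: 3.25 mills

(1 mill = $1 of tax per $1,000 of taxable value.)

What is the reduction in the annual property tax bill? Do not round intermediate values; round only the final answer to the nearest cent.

$5,992.67

Old assessed value = $1,829,912 × 0.807 = $1,476,738.984
New assessed value = $1,332,200 × 0.807 = $1,075,085.4
Combined rate = 0.01167 + 0.00325 = 0.01492
Old tax = $1,476,738.984 × 0.01492 = $22,032.94564128
New tax = $1,075,085.4 × 0.01492 = $16,040.274168
Reduction = $22,032.94564128 − $16,040.274168 = $5,992.67147328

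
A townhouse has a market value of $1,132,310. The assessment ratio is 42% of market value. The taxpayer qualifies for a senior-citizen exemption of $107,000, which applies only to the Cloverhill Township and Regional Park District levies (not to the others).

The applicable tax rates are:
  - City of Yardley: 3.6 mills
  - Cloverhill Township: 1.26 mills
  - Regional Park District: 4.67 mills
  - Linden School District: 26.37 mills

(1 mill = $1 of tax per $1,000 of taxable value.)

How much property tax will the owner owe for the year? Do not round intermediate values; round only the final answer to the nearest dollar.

$16,438

Assessed value = $1,132,310 × 0.42 = $475,570.2
City of Yardley: $475,570.2 × 0.0036 = $1,712.05272
Cloverhill Township: ($475,570.2 − $107,000) × 0.00126 = $368,570.2 × 0.00126 = $464.398452
Regional Park District: ($475,570.2 − $107,000) × 0.00467 = $368,570.2 × 0.00467 = $1,721.222834
Linden School District: $475,570.2 × 0.02637 = $12,540.786174
Total = $16,438.46018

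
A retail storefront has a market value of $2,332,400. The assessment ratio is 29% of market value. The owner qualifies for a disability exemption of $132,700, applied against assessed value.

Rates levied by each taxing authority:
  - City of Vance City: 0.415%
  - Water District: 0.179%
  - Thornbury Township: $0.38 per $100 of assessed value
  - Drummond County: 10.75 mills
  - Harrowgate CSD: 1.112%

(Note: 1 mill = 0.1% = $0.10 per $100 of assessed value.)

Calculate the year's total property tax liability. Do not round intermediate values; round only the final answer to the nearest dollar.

Assessed value = $2,332,400 × 0.29 = $676,396
Taxable value = $676,396 − $132,700 = $543,696
City of Vance City: $543,696 × 0.00415 = $2,256.3384
Water District: $543,696 × 0.00179 = $973.21584
Thornbury Township: $543,696 × 0.0038 = $2,066.0448
Drummond County: $543,696 × 0.01075 = $5,844.732
Harrowgate CSD: $543,696 × 0.01112 = $6,045.89952
Total = $17,186.23056

$17,186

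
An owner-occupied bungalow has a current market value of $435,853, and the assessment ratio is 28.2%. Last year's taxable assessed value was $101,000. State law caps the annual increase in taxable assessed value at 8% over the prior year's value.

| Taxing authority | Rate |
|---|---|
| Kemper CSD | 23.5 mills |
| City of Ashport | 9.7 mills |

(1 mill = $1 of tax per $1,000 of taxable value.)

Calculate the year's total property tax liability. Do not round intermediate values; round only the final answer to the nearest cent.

$3,621.46

Uncapped assessed value = $435,853 × 0.282 = $122,910.546
Cap limit = $101,000 × 1.08 = $109,080
Taxable assessed value = min($122,910.546, $109,080) = $109,080 (cap binds)
Kemper CSD: $109,080 × 0.0235 = $2,563.38
City of Ashport: $109,080 × 0.0097 = $1,058.076
Total = $3,621.456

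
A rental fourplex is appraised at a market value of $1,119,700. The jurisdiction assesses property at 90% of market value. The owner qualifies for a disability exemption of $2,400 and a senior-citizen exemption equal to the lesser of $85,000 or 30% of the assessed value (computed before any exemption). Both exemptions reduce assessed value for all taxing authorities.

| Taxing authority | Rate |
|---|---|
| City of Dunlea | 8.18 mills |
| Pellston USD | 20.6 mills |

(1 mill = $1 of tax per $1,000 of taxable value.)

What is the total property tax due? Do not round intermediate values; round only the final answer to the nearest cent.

$26,487.10

Assessed value = $1,119,700 × 0.9 = $1,007,730
Senior-citizen exemption = min($85,000, 30% × $1,007,730) = min($85,000, $302,319) = $85,000 (dollar cap binds)
Taxable value = $1,007,730 − $2,400 − $85,000 = $920,330
City of Dunlea: $920,330 × 0.00818 = $7,528.2994
Pellston USD: $920,330 × 0.0206 = $18,958.798
Total = $26,487.0974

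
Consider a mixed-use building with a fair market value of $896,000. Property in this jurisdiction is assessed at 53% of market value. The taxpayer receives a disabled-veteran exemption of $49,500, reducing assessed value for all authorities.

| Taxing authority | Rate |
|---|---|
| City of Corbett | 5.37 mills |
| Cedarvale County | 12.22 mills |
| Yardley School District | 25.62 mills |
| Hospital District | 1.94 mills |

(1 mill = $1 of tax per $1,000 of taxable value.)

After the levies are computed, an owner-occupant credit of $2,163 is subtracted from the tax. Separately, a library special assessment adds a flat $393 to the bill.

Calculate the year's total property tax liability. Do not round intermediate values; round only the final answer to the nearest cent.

Assessed value = $896,000 × 0.53 = $474,880
Taxable value = $474,880 − $49,500 = $425,380
City of Corbett: $425,380 × 0.00537 = $2,284.2906
Cedarvale County: $425,380 × 0.01222 = $5,198.1436
Yardley School District: $425,380 × 0.02562 = $10,898.2356
Hospital District: $425,380 × 0.00194 = $825.2372
Levies subtotal = $19,205.907
After credit = $19,205.907 − $2,163 = $17,042.907
Total = $17,042.907 + $393 = $17,435.907

$17,435.91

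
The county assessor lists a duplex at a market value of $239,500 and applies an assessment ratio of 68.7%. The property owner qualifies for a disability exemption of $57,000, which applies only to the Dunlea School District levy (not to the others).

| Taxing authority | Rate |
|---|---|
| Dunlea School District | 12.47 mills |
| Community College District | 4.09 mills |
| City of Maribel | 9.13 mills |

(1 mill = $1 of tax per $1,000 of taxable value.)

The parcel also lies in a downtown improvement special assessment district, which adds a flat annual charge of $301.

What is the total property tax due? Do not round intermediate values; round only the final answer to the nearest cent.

Assessed value = $239,500 × 0.687 = $164,536.5
Dunlea School District: ($164,536.5 − $57,000) × 0.01247 = $107,536.5 × 0.01247 = $1,340.980155
Community College District: $164,536.5 × 0.00409 = $672.954285
City of Maribel: $164,536.5 × 0.00913 = $1,502.218245
Levies subtotal = $3,516.152685
Total = $3,516.152685 + $301 = $3,817.152685

$3,817.15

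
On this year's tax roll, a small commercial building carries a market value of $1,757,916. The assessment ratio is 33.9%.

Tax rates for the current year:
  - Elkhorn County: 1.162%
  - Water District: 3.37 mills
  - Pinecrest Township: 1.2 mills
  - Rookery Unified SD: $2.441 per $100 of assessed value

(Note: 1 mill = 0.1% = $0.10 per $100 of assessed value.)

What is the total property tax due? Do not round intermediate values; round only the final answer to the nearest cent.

Assessed value = $1,757,916 × 0.339 = $595,933.524
Elkhorn County: $595,933.524 × 0.01162 = $6,924.74754888
Water District: $595,933.524 × 0.00337 = $2,008.29597588
Pinecrest Township: $595,933.524 × 0.0012 = $715.1202288
Rookery Unified SD: $595,933.524 × 0.02441 = $14,546.73732084
Total = $24,194.9010744

$24,194.90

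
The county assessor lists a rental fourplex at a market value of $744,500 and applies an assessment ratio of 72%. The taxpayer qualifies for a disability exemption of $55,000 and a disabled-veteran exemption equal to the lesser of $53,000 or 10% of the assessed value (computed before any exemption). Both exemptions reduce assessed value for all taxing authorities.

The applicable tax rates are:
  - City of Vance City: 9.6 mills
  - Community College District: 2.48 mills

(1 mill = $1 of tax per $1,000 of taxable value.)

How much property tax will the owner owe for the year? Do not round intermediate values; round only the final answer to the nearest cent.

$5,170.72

Assessed value = $744,500 × 0.72 = $536,040
Disabled-veteran exemption = min($53,000, 10% × $536,040) = min($53,000, $53,604) = $53,000 (dollar cap binds)
Taxable value = $536,040 − $55,000 − $53,000 = $428,040
City of Vance City: $428,040 × 0.0096 = $4,109.184
Community College District: $428,040 × 0.00248 = $1,061.5392
Total = $5,170.7232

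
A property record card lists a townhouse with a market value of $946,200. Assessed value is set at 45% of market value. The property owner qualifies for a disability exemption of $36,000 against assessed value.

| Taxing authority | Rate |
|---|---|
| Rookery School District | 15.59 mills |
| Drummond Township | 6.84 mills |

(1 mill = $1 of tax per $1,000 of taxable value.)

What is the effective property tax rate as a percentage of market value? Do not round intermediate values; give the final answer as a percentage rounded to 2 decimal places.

Assessed value = $946,200 × 0.45 = $425,790
Taxable value = $425,790 − $36,000 = $389,790
Rookery School District: $389,790 × 0.01559 = $6,076.8261
Drummond Township: $389,790 × 0.00684 = $2,666.1636
Total tax = $8,742.9897
Effective rate = $8,742.9897 ÷ $946,200 = 0.92% of market value

0.92%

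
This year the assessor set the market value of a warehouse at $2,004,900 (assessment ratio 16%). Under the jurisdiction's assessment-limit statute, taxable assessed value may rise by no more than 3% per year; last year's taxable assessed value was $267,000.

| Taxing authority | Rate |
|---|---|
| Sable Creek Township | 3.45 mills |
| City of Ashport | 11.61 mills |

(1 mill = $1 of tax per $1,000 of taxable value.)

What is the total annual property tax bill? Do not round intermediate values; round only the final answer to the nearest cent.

$4,141.65

Uncapped assessed value = $2,004,900 × 0.16 = $320,784
Cap limit = $267,000 × 1.03 = $275,010
Taxable assessed value = min($320,784, $275,010) = $275,010 (cap binds)
Sable Creek Township: $275,010 × 0.00345 = $948.7845
City of Ashport: $275,010 × 0.01161 = $3,192.8661
Total = $4,141.6506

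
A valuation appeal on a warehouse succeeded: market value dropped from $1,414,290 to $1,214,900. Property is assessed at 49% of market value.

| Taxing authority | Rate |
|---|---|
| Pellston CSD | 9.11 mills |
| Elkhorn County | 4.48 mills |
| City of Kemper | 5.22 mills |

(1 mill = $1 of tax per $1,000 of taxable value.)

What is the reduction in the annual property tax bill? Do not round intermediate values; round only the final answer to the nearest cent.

$1,837.76

Old assessed value = $1,414,290 × 0.49 = $693,002.1
New assessed value = $1,214,900 × 0.49 = $595,301
Combined rate = 0.00911 + 0.00448 + 0.00522 = 0.01881
Old tax = $693,002.1 × 0.01881 = $13,035.369501
New tax = $595,301 × 0.01881 = $11,197.61181
Reduction = $13,035.369501 − $11,197.61181 = $1,837.757691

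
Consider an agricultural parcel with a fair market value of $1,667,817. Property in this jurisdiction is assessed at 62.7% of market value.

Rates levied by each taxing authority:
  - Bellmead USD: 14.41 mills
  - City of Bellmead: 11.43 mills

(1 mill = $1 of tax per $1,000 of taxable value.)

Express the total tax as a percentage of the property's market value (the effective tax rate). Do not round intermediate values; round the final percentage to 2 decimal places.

Assessed value = $1,667,817 × 0.627 = $1,045,721.259
Bellmead USD: $1,045,721.259 × 0.01441 = $15,068.84334219
City of Bellmead: $1,045,721.259 × 0.01143 = $11,952.59399037
Total tax = $27,021.43733256
Effective rate = $27,021.43733256 ÷ $1,667,817 = 1.62% of market value

1.62%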